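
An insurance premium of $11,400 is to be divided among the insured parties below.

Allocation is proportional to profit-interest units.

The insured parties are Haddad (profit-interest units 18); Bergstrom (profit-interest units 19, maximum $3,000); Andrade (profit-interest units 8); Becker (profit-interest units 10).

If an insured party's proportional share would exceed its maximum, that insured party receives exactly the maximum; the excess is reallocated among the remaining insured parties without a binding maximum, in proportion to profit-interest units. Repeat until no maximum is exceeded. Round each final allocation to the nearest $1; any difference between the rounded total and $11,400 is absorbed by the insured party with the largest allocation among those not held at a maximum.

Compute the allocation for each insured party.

Haddad: $4,200 · Bergstrom: $3,000 · Andrade: $1,867 · Becker: $2,333

Profit-interest units total: 55.
Unconstrained shares: Haddad 3,730.91; Bergstrom 3,938.18; Andrade 1,658.18; Becker 2,072.73.
Capped: Bergstrom ($3,000); balance $8,400 reallocated over remaining profit-interest units 36.
Shares after redistribution: Haddad 4,200.00 → $4,200; Andrade 1,866.67 → $1,867; Becker 2,333.33 → $2,333.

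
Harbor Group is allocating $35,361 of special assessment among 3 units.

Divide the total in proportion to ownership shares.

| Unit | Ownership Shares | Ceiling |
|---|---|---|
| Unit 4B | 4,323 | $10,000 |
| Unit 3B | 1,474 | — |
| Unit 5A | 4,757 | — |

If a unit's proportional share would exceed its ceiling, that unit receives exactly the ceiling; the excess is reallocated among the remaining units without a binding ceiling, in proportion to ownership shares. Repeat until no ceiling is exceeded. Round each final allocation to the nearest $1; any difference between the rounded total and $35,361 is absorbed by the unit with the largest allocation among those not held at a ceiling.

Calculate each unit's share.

Ownership shares total: 10,554.
Proportional shares (ignoring caps): Unit 4B 14,484.14; Unit 3B 4,938.61; Unit 5A 15,938.25.
Held at cap: Unit 4B ($10,000); balance $25,361 reallocated over remaining ownership shares 6,231.
Remaining shares: Unit 3B 5,999.38 → $5,999; Unit 5A 19,361.62 → $19,362.

Unit 4B: $10,000; Unit 3B: $5,999; Unit 5A: $19,362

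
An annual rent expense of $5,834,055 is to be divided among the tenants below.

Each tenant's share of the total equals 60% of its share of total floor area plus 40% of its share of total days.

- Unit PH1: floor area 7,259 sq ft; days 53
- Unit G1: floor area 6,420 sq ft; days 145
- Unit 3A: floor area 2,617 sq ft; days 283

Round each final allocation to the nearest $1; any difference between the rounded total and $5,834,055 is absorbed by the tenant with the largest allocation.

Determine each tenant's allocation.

Unit PH1: $1,816,392 | Unit G1: $2,082,519 | Unit 3A: $1,935,144

Floor area total 16,296; days total 481.
Combined weights (60% floor area + 40% days): Unit PH1 0.3113; Unit G1 0.3570; Unit 3A 0.3317.
Proportional shares: Unit PH1 1,816,391.52; Unit G1 2,082,519.29; Unit 3A 1,935,144.19.
After rounding ($1): Unit PH1 $1,816,392; Unit G1 $2,082,519; Unit 3A $1,935,144. Sum = $5,834,055.
No rounding difference to absorb.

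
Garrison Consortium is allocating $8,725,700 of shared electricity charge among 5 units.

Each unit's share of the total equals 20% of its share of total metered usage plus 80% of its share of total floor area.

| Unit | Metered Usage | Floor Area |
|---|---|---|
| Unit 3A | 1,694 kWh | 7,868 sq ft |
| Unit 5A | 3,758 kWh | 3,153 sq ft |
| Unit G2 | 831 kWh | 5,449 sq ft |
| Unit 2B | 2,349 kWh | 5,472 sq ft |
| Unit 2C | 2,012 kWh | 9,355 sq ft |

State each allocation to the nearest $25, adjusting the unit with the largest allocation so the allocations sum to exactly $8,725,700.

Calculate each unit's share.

Unit 3A: $2,032,650; Unit 5A: $1,319,400; Unit G2: $1,351,600; Unit 2B: $1,605,625; Unit 2C: $2,416,425

Metered usage total 10,644; floor area total 31,297.
Composite weights (20% metered usage + 80% floor area): Unit 3A 0.2329; Unit 5A 0.1512; Unit G2 0.1549; Unit 2B 0.1840; Unit 2C 0.2769.
Pro-rata amounts: Unit 3A 2,032,638.35; Unit 5A 1,319,396.83; Unit G2 1,351,605.22; Unit 2B 1,605,619.32; Unit 2C 2,416,440.28.
Rounded to nearest $25: Unit 3A $2,032,650; Unit 5A $1,319,400; Unit G2 $1,351,600; Unit 2B $1,605,625; Unit 2C $2,416,450. Sum = $8,725,725.
Difference $8,725,700 − $8,725,725 = −$25 applied to largest allocation (Unit 2C): Unit 2C becomes $2,416,425.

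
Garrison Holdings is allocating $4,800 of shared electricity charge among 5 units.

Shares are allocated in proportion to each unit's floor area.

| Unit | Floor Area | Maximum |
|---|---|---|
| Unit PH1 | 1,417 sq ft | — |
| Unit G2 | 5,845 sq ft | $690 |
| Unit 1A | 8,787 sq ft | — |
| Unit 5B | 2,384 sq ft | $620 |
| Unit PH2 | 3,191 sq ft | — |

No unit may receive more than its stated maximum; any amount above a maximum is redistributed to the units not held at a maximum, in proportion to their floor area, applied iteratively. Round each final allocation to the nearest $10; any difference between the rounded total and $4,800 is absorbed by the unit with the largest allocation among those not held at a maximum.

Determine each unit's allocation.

Floor area total: 21,624.
Proportional shares (ignoring caps): Unit PH1 314.54; Unit G2 1,297.45; Unit 1A 1,950.50; Unit 5B 529.19; Unit PH2 708.32.
Held at cap: Unit G2 ($690); residual $4,110 reallocated over remaining floor area 15,779.
Held at cap: Unit 5B ($620); residual $3,490 reallocated over remaining floor area 13,395.
Remaining shares: Unit PH1 369.19 → $370; Unit 1A 2,289.41 → $2,290; Unit PH2 831.40 → $830.

Unit PH1: $370 | Unit G2: $690 | Unit 1A: $2,290 | Unit 5B: $620 | Unit PH2: $830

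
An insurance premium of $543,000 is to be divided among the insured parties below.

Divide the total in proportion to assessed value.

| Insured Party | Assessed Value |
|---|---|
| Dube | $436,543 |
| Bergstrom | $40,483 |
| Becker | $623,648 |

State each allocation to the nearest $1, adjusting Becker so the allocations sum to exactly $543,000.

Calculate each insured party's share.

Dube: $215,362; Bergstrom: $19,972; Becker: $307,666

Total assessed value = 1,100,674.
Proportional shares: Dube 436,543/1,100,674 × $543,000 = 215,361.54; Bergstrom 40,483/1,100,674 × $543,000 = 19,971.64; Becker 623,648/1,100,674 × $543,000 = 307,666.82.
Rounded to nearest $1: Dube $215,362; Bergstrom $19,972; Becker $307,667. Sum = $543,001.
Difference $543,000 − $543,001 = −$1 applied to Becker: Becker becomes $307,666.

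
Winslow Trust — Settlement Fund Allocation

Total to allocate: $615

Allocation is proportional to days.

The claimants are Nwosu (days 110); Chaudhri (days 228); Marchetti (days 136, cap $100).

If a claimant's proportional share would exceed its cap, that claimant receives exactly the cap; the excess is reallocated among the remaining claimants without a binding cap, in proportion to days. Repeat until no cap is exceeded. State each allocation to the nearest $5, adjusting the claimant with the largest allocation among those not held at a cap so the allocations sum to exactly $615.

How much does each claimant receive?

Nwosu: $170; Chaudhri: $345; Marchetti: $100

Total days = 474.
Proportional shares (ignoring caps): Nwosu 142.72; Chaudhri 295.82; Marchetti 176.46.
Held at cap: Marchetti ($100); remaining pool $515 reallocated over remaining days 338.
Redistributed shares: Nwosu 167.60 → $170; Chaudhri 347.40 → $345.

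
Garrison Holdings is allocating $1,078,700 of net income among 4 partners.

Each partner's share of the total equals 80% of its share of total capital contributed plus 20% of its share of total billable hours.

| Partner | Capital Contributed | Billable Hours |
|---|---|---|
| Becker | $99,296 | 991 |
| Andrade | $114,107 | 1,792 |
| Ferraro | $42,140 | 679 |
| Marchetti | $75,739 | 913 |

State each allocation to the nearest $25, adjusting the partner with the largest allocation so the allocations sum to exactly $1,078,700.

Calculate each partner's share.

Becker: $307,525 · Andrade: $385,600 · Ferraro: $143,250 · Marchetti: $242,325

Capital contributed total 331,282; billable hours total 4,375.
Blended shares (80% capital contributed + 20% billable hours): Becker 0.2851; Andrade 0.3575; Ferraro 0.1328; Marchetti 0.2246.
Raw shares: Becker 307,525.40; Andrade 385,605.64; Ferraro 143,253.78; Marchetti 242,315.18.
At nearest $25: Becker $307,525; Andrade $385,600; Ferraro $143,250; Marchetti $242,325. Sum = $1,078,700.
No rounding difference to absorb.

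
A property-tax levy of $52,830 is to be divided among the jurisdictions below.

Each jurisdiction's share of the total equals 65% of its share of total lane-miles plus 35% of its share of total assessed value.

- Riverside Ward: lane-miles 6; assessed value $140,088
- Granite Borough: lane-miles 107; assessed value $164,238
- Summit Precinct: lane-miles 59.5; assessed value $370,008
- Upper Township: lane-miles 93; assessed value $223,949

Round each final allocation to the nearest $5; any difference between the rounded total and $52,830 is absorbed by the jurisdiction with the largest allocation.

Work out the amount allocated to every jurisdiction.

Riverside Ward: $3,660; Granite Borough: $17,220; Summit Precinct: $15,310; Upper Township: $16,640

Totals — lane-miles 265.5, assessed value 898,283.
Blended shares (65% lane-miles + 35% assessed value): Riverside Ward 0.0693; Granite Borough 0.3260; Summit Precinct 0.2898; Upper Township 0.3149.
Proportional shares: Riverside Ward 3,659.64; Granite Borough 17,219.99; Summit Precinct 15,312.01; Upper Township 16,638.35.
At nearest $5: Riverside Ward $3,660; Granite Borough $17,220; Summit Precinct $15,310; Upper Township $16,640. Sum = $52,830.
Sum already equals the total — no adjustment.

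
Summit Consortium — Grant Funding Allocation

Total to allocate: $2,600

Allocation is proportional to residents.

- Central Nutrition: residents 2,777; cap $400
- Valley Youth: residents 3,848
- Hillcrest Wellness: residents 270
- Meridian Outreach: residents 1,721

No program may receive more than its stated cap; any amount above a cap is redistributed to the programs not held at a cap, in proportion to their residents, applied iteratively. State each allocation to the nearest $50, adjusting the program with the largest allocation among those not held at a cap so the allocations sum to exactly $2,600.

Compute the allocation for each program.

Combined residents = 8,616.
Unconstrained shares: Central Nutrition 838.00; Valley Youth 1,161.19; Hillcrest Wellness 81.48; Meridian Outreach 519.34.
Cap binds for Central Nutrition ($400); residual $2,200 reallocated over remaining residents 5,839.
Shares after redistribution: Valley Youth 1,449.84 → $1,450; Hillcrest Wellness 101.73 → $100; Meridian Outreach 648.43 → $650.

Central Nutrition: $400 · Valley Youth: $1,450 · Hillcrest Wellness: $100 · Meridian Outreach: $650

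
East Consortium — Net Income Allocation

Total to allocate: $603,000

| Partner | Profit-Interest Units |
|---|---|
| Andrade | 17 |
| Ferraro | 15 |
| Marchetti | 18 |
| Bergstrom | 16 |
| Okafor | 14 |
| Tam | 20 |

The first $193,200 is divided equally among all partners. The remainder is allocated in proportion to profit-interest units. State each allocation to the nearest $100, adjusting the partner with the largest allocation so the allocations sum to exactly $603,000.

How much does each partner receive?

Andrade: $101,900 · Ferraro: $93,700 · Marchetti: $106,000 · Bergstrom: $97,800 · Okafor: $89,600 · Tam: $114,000

Equal tier: $193,200 ÷ 6 = $32,200 apiece.
Remainder $409,800 by profit-interest units (total 100): Andrade 69,666.00 → $69,700; Ferraro 61,470.00 → $61,500; Marchetti 73,764.00 → $73,800; Bergstrom 65,568.00 → $65,600; Okafor 57,372.00 → $57,400; Tam 81,960.00 → $82,000.
Rounding difference −$200 on remainder applied to Tam.
Totals: Andrade $32,200 + $69,700 = $101,900; Ferraro $32,200 + $61,500 = $93,700; Marchetti $32,200 + $73,800 = $106,000; Bergstrom $32,200 + $65,600 = $97,800; Okafor $32,200 + $57,400 = $89,600; Tam $32,200 + $81,800 = $114,000.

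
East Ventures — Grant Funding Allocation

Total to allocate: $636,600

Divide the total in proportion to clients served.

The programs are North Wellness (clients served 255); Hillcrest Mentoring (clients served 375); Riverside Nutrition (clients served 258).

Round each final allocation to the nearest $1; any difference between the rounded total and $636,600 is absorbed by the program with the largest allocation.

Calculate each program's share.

Total clients served = 888.
Pro-rata amounts: North Wellness 255/888 × $636,600 = 182,807.43; Hillcrest Mentoring 375/888 × $636,600 = 268,834.46; Riverside Nutrition 258/888 × $636,600 = 184,958.11.
At nearest $1: North Wellness $182,807; Hillcrest Mentoring $268,834; Riverside Nutrition $184,958. Sum = $636,599.
Difference $636,600 − $636,599 = +$1 applied to largest allocation (Hillcrest Mentoring): Hillcrest Mentoring becomes $268,835.

North Wellness: $182,807; Hillcrest Mentoring: $268,835; Riverside Nutrition: $184,958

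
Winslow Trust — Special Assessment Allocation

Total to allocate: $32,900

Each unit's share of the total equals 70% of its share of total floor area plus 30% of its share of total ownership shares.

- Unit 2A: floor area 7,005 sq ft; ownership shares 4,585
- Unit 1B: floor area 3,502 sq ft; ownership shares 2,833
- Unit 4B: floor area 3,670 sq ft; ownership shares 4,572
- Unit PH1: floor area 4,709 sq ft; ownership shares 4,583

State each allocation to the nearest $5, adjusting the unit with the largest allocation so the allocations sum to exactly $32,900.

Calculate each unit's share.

Unit 2A: $11,270 · Unit 1B: $5,960 · Unit 4B: $7,200 · Unit PH1: $8,470

Totals — floor area 18,886, ownership shares 16,573.
Combined weights (70% floor area + 30% ownership shares): Unit 2A 0.3426; Unit 1B 0.1811; Unit 4B 0.2188; Unit PH1 0.2575.
Pro-rata amounts: Unit 2A 11,272.63; Unit 1B 5,957.60; Unit 4B 7,198.12; Unit PH1 8,471.65.
At nearest $5: Unit 2A $11,275; Unit 1B $5,960; Unit 4B $7,200; Unit PH1 $8,470. Sum = $32,905.
Difference $32,900 − $32,905 = −$5 applied to largest allocation (Unit 2A): Unit 2A becomes $11,270.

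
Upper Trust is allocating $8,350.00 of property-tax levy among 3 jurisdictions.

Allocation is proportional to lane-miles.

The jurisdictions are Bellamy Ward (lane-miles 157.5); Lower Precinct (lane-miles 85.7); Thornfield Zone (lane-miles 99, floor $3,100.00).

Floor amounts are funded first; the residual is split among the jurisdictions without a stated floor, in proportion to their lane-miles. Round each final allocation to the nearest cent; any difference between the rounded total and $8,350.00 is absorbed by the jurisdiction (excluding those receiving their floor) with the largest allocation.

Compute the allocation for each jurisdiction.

Fund the minimums — Thornfield Zone $3,100.00. Residual $5,250.00.
Residual split over remaining lane-miles 243.2: Bellamy Ward 3,399.9794 → $3,399.98; Lower Precinct 1,850.0206 → $1,850.02.

Bellamy Ward: $3,399.98 | Lower Precinct: $1,850.02 | Thornfield Zone: $3,100.00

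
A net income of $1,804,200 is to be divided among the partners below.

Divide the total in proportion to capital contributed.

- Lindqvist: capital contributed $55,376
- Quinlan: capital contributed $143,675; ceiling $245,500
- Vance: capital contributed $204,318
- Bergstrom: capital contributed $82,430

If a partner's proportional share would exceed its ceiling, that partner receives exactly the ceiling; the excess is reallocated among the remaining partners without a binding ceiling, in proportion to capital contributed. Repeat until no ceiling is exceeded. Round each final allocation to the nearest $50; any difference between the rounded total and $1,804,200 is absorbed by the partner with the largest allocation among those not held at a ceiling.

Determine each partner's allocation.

Lindqvist: $252,300 · Quinlan: $245,500 · Vance: $930,850 · Bergstrom: $375,550

Capital contributed total: 485,799.
Proportional shares (ignoring caps): Lindqvist 205,659.91; Quinlan 533,591.95; Vance 758,812.87; Bergstrom 306,135.27.
Held at cap: Quinlan ($245,500); residual $1,558,700 reallocated over remaining capital contributed 342,124.
Redistributed shares: Lindqvist 252,290.31 → $252,300; Vance 930,862.69 → $930,850; Bergstrom 375,547.00 → $375,550.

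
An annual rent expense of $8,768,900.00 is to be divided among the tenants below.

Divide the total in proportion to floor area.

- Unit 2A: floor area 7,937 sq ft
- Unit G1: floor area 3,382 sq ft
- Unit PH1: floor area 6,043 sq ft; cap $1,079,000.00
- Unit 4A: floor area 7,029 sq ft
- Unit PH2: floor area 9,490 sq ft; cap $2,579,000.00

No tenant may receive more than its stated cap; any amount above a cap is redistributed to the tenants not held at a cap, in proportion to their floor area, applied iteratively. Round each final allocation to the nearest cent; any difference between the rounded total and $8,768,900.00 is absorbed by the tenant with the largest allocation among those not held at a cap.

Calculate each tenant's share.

Unit 2A: $2,210,879.29 · Unit G1: $942,068.01 · Unit PH1: $1,079,000.00 · Unit 4A: $1,957,952.70 · Unit PH2: $2,579,000.00

Combined floor area = 33,881.
Unconstrained shares: Unit 2A 2,054,212.0746; Unit G1 875,311.2305; Unit PH1 1,564,017.0804; Unit 4A 1,819,208.3498; Unit PH2 2,456,151.2647.
Cap binds for Unit PH1 ($1,079,000.00); residual $7,689,900.00 reallocated over remaining floor area 27,838.
Cap binds for Unit PH2 ($2,579,000.00); residual $5,110,900.00 reallocated over remaining floor area 18,348.
Redistributed shares: Unit 2A 2,210,879.2947 → $2,210,879.29; Unit G1 942,068.0074 → $942,068.01; Unit 4A 1,957,952.6978 → $1,957,952.70.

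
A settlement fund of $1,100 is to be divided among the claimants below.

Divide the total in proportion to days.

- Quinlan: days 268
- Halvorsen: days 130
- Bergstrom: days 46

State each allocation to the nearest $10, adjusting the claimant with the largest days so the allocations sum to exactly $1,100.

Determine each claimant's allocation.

Quinlan: $670 | Halvorsen: $320 | Bergstrom: $110

Days total: 444.
Unrounded shares: Quinlan 268/444 × $1,100 = 663.96; Halvorsen 130/444 × $1,100 = 322.07; Bergstrom 46/444 × $1,100 = 113.96.
At nearest $10: Quinlan $660; Halvorsen $320; Bergstrom $110. Sum = $1,090.
Difference $1,100 − $1,090 = +$10 applied to largest days (Quinlan): Quinlan becomes $670.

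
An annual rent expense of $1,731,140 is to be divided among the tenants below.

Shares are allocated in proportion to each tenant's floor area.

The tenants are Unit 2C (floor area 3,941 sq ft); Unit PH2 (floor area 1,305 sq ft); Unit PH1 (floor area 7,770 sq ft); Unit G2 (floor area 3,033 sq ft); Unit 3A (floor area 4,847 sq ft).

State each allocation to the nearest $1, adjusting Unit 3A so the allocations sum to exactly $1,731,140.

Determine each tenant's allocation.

Total floor area = 20,896.
Raw shares: Unit 2C 3,941/20,896 × $1,731,140 = 326,494.20; Unit PH2 1,305/20,896 × $1,731,140 = 108,113.40; Unit PH1 7,770/20,896 × $1,731,140 = 643,709.70; Unit G2 3,033/20,896 × $1,731,140 = 251,270.46; Unit 3A 4,847/20,896 × $1,731,140 = 401,552.24.
Rounded to nearest $1: Unit 2C $326,494; Unit PH2 $108,113; Unit PH1 $643,710; Unit G2 $251,270; Unit 3A $401,552. Sum = $1,731,139.
Difference $1,731,140 − $1,731,139 = +$1 applied to Unit 3A: Unit 3A becomes $401,553.

Unit 2C: $326,494; Unit PH2: $108,113; Unit PH1: $643,710; Unit G2: $251,270; Unit 3A: $401,553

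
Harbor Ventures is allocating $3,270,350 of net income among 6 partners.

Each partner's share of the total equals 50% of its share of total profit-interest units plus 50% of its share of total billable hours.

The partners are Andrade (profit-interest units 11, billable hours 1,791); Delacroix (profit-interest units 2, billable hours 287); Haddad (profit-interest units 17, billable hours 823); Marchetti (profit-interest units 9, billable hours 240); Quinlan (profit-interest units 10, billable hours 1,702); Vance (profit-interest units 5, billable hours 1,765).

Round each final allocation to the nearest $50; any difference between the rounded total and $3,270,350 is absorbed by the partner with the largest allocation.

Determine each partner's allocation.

Andrade: $776,250; Delacroix: $131,600; Haddad: $718,450; Marchetti: $331,900; Quinlan: $724,000; Vance: $588,150

Profit-interest units total 54; billable hours total 6,608.
Blended shares (50% profit-interest units + 50% billable hours): Andrade 0.2374; Delacroix 0.0402; Haddad 0.2197; Marchetti 0.1015; Quinlan 0.2214; Vance 0.1798.
Raw shares: Andrade 776,281.04; Delacroix 131,581.29; Haddad 718,431.83; Marchetti 331,918.09; Quinlan 723,976.63; Vance 588,161.13.
Rounded to nearest $50: Andrade $776,300; Delacroix $131,600; Haddad $718,450; Marchetti $331,900; Quinlan $724,000; Vance $588,150. Sum = $3,270,400.
Difference $3,270,350 − $3,270,400 = −$50 applied to largest allocation (Andrade): Andrade becomes $776,250.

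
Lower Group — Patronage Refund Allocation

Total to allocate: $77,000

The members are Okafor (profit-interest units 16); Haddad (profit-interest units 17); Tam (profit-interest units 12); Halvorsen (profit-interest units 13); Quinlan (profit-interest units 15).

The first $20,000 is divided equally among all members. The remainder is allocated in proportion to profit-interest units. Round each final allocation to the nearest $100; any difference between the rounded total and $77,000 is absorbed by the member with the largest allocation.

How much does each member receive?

Okafor: $16,500 · Haddad: $17,200 · Tam: $13,400 · Halvorsen: $14,200 · Quinlan: $15,700

Equal tier: $20,000 ÷ 5 = $4,000 apiece.
Remainder $57,000 by profit-interest units (total 73): Okafor 12,493.15 → $12,500; Haddad 13,273.97 → $13,300; Tam 9,369.86 → $9,400; Halvorsen 10,150.68 → $10,200; Quinlan 11,712.33 → $11,700.
Rounding difference −$100 on remainder applied to Haddad.
Totals: Okafor $4,000 + $12,500 = $16,500; Haddad $4,000 + $13,200 = $17,200; Tam $4,000 + $9,400 = $13,400; Halvorsen $4,000 + $10,200 = $14,200; Quinlan $4,000 + $11,700 = $15,700.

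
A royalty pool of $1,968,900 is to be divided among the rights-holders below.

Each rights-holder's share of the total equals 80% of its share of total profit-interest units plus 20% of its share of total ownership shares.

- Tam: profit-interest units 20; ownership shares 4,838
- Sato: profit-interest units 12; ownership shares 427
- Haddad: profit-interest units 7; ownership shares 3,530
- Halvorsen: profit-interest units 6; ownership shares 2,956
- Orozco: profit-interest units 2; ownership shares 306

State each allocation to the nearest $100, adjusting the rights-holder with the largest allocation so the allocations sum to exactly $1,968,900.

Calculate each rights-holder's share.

Totals — profit-interest units 47, ownership shares 12,057.
Combined weights (80% profit-interest units + 20% ownership shares): Tam 0.4207; Sato 0.2113; Haddad 0.1777; Halvorsen 0.1512; Orozco 0.0391.
Unrounded shares: Tam 828,272.26; Sato 416,104.06; Haddad 349,881.67; Halvorsen 297,621.71; Orozco 77,020.30.
At nearest $100: Tam $828,300; Sato $416,100; Haddad $349,900; Halvorsen $297,600; Orozco $77,000. Sum = $1,968,900.
No rounding difference to absorb.

Tam: $828,300 | Sato: $416,100 | Haddad: $349,900 | Halvorsen: $297,600 | Orozco: $77,000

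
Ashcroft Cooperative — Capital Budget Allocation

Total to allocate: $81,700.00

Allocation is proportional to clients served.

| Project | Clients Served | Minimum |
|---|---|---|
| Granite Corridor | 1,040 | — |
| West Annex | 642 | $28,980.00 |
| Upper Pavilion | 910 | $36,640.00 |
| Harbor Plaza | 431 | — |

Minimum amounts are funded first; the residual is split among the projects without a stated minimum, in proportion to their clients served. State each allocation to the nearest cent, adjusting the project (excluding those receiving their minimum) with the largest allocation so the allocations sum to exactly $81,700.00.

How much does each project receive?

Minimums first: West Annex $28,980.00; Upper Pavilion $36,640.00. Residual $16,080.00.
Residual split over remaining clients served 1,471: Granite Corridor 11,368.5928 → $11,368.59; Harbor Plaza 4,711.4072 → $4,711.41.

Granite Corridor: $11,368.59 · West Annex: $28,980.00 · Upper Pavilion: $36,640.00 · Harbor Plaza: $4,711.41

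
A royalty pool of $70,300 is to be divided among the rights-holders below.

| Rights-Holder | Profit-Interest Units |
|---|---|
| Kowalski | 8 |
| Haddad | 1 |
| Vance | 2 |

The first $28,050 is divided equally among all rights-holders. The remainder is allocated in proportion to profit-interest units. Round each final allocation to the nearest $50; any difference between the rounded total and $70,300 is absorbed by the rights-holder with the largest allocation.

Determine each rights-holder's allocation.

Kowalski: $40,050 | Haddad: $13,200 | Vance: $17,050

Equal tier: $28,050 ÷ 3 = $9,350 apiece.
Remainder $42,250 by profit-interest units (total 11): Kowalski 30,727.27 → $30,750; Haddad 3,840.91 → $3,850; Vance 7,681.82 → $7,700.
Rounding difference −$50 on remainder applied to Kowalski.
Totals: Kowalski $9,350 + $30,700 = $40,050; Haddad $9,350 + $3,850 = $13,200; Vance $9,350 + $7,700 = $17,050.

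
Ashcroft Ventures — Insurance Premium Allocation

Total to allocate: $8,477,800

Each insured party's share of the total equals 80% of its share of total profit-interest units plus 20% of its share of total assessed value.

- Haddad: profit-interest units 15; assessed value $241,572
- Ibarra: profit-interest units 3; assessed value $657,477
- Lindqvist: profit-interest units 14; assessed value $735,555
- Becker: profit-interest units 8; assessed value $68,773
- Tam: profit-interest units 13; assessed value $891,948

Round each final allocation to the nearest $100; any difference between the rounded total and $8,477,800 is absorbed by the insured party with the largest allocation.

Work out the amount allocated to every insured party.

Haddad: $2,077,300; Ibarra: $813,400; Lindqvist: $2,272,100; Becker: $1,068,700; Tam: $2,246,300

Totals — profit-interest units 53, assessed value 2,595,325.
Composite weights (80% profit-interest units + 20% assessed value): Haddad 0.2450; Ibarra 0.0959; Lindqvist 0.2680; Becker 0.1261; Tam 0.2650.
Unrounded shares: Haddad 2,077,324.06; Ibarra 813,438.76; Lindqvist 2,272,082.86; Becker 1,068,664.65; Tam 2,246,289.68.
Rounded to nearest $100: Haddad $2,077,300; Ibarra $813,400; Lindqvist $2,272,100; Becker $1,068,700; Tam $2,246,300. Sum = $8,477,800.
No rounding difference to absorb.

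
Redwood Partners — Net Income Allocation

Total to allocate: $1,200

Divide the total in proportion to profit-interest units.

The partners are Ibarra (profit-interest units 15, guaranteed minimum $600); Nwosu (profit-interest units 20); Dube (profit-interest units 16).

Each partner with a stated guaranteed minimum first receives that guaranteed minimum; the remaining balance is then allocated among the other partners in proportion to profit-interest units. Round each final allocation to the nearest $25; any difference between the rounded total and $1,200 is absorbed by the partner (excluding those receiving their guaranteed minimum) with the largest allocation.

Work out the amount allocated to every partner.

Ibarra: $600 · Nwosu: $325 · Dube: $275

Guaranteed amounts: Ibarra $600. Residual $600.
Residual split over remaining profit-interest units 36: Nwosu 333.33 → $325; Dube 266.67 → $275.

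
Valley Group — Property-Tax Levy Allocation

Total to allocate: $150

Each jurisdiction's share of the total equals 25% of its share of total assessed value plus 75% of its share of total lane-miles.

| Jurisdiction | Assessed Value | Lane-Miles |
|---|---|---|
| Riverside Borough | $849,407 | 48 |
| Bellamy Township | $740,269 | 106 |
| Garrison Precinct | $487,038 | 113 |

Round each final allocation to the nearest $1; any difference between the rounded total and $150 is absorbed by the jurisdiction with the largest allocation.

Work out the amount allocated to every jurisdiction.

Riverside Borough: $36 | Bellamy Township: $58 | Garrison Precinct: $56

Totals — assessed value 2,076,714, lane-miles 267.
Composite weights (25% assessed value + 75% lane-miles): Riverside Borough 0.2371; Bellamy Township 0.3869; Garrison Precinct 0.3760.
Pro-rata amounts: Riverside Borough 35.56; Bellamy Township 58.03; Garrison Precinct 56.41.
Rounded to nearest $1: Riverside Borough $36; Bellamy Township $58; Garrison Precinct $56. Sum = $150.
Sum already equals the total — no adjustment.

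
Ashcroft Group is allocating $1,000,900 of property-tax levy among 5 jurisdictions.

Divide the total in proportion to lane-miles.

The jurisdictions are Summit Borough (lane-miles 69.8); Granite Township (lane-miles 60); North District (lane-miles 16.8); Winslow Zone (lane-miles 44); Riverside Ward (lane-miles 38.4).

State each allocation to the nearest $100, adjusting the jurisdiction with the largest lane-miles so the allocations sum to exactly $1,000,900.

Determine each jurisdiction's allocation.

Summit Borough: $305,200 | Granite Township: $262,200 | North District: $73,400 | Winslow Zone: $192,300 | Riverside Ward: $167,800

Sum of lane-miles: 229.
Proportional shares: Summit Borough 69.8/229 × $1,000,900 = 305,077.82; Granite Township 60/229 × $1,000,900 = 262,244.54; North District 16.8/229 × $1,000,900 = 73,428.47; Winslow Zone 44/229 × $1,000,900 = 192,312.66; Riverside Ward 38.4/229 × $1,000,900 = 167,836.51.
After rounding ($100): Summit Borough $305,100; Granite Township $262,200; North District $73,400; Winslow Zone $192,300; Riverside Ward $167,800. Sum = $1,000,800.
Difference $1,000,900 − $1,000,800 = +$100 applied to largest lane-miles (Summit Borough): Summit Borough becomes $305,200.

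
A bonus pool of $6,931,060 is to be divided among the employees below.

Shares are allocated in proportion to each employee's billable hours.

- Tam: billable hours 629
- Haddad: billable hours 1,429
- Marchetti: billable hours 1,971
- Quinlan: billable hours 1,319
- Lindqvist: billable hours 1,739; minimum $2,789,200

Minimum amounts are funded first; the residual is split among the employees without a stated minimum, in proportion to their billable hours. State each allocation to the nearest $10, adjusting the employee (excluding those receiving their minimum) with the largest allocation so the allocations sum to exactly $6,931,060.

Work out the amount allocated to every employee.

Fund the minimums — Lindqvist $2,789,200. Balance $4,141,860.
Balance split over remaining billable hours 5,348: Tam 487,140.98 → $487,140; Haddad 1,106,716.14 → $1,106,720; Marchetti 1,526,478.32 → $1,526,480; Quinlan 1,021,524.56 → $1,021,520.

Tam: $487,140; Haddad: $1,106,720; Marchetti: $1,526,480; Quinlan: $1,021,520; Lindqvist: $2,789,200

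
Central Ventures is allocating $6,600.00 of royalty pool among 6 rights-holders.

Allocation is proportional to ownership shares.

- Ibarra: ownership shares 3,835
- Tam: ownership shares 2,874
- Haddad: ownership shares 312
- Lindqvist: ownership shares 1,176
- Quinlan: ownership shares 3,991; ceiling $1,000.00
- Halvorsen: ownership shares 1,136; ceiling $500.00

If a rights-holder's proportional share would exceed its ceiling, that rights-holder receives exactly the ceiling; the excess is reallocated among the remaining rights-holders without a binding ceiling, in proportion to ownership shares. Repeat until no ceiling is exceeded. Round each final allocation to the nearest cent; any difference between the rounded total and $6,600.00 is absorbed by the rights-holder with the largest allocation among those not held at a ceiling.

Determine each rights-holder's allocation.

Sum of ownership shares: 13,324.
Proportional shares (ignoring caps): Ibarra 1,899.6548; Tam 1,423.6265; Haddad 154.5482; Lindqvist 582.5278; Quinlan 1,976.9289; Halvorsen 562.7139.
Held at cap: Quinlan ($1,000.00), Halvorsen ($500.00); balance $5,100.00 reallocated over remaining ownership shares 8,197.
Redistributed shares: Ibarra 2,386.0559 → $2,386.06; Tam 1,788.1420 → $1,788.14; Haddad 194.1198 → $194.12; Lindqvist 731.6823 → $731.68.

Ibarra: $2,386.06 · Tam: $1,788.14 · Haddad: $194.12 · Lindqvist: $731.68 · Quinlan: $1,000.00 · Halvorsen: $500.00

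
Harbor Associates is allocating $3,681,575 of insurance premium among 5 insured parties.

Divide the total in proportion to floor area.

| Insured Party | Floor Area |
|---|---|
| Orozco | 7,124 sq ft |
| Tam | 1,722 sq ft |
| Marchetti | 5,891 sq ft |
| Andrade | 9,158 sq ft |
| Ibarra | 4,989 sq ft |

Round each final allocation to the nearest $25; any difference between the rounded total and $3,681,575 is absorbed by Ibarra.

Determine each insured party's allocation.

Combined floor area = 28,884.
Proportional shares: Orozco 7,124/28,884 × $3,681,575 = 908,030.06; Tam 1,722/28,884 × $3,681,575 = 219,487.33; Marchetti 5,891/28,884 × $3,681,575 = 750,871.01; Andrade 9,158/28,884 × $3,681,575 = 1,167,285.14; Ibarra 4,989/28,884 × $3,681,575 = 635,901.46.
At nearest $25: Orozco $908,025; Tam $219,475; Marchetti $750,875; Andrade $1,167,275; Ibarra $635,900. Sum = $3,681,550.
Difference $3,681,575 − $3,681,550 = +$25 applied to Ibarra: Ibarra becomes $635,925.

Orozco: $908,025; Tam: $219,475; Marchetti: $750,875; Andrade: $1,167,275; Ibarra: $635,925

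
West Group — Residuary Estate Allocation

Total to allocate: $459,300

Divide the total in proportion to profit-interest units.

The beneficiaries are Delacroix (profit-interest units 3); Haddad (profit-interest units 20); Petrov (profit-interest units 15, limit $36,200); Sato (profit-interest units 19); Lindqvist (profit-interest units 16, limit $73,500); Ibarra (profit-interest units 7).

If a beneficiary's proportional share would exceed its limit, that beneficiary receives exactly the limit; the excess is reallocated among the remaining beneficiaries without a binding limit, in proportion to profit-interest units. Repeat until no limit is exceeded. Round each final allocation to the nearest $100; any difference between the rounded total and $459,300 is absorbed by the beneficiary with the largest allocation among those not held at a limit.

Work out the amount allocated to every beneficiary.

Combined profit-interest units = 80.
Unconstrained shares: Delacroix 17,223.75; Haddad 114,825.00; Petrov 86,118.75; Sato 109,083.75; Lindqvist 91,860.00; Ibarra 40,188.75.
Held at cap: Petrov ($36,200), Lindqvist ($73,500); balance $349,600 reallocated over remaining profit-interest units 49.
Redistributed shares: Delacroix 21,404.08 → $21,400; Haddad 142,693.88 → $142,700; Sato 135,559.18 → $135,600; Ibarra 49,942.86 → $49,900.

Delacroix: $21,400; Haddad: $142,700; Petrov: $36,200; Sato: $135,600; Lindqvist: $73,500; Ibarra: $49,900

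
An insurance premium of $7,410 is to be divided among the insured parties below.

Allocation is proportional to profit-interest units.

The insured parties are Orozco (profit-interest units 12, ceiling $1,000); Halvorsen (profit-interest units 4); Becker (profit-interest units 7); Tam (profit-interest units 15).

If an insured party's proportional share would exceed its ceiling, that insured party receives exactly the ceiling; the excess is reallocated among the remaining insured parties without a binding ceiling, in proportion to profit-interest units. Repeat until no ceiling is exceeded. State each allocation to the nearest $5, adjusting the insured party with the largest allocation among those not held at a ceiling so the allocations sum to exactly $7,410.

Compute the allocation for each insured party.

Profit-interest units total: 38.
Unconstrained shares: Orozco 2,340.00; Halvorsen 780.00; Becker 1,365.00; Tam 2,925.00.
Capped: Orozco ($1,000); residual $6,410 reallocated over remaining profit-interest units 26.
Shares after redistribution: Halvorsen 986.15 → $985; Becker 1,725.77 → $1,725; Tam 3,698.08 → $3,700.

Orozco: $1,000 · Halvorsen: $985 · Becker: $1,725 · Tam: $3,700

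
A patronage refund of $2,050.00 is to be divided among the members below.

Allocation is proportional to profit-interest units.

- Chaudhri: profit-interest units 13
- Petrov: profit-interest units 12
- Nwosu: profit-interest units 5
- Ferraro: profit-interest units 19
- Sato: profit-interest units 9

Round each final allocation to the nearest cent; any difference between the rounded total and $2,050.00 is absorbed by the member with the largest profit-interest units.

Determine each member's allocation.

Sum of profit-interest units: 13 + 12 + 5 + 19 + 9 = 58.
Unrounded shares: Chaudhri 459.4828; Petrov 424.1379; Nwosu 176.7241; Ferraro 671.5517; Sato 318.1034.
At nearest cent: Chaudhri $459.48; Petrov $424.14; Nwosu $176.72; Ferraro $671.55; Sato $318.10. Sum = $2,049.99.
Difference $2,050.00 − $2,049.99 = +$0.01 applied to largest profit-interest units (Ferraro): Ferraro becomes $671.56.

Chaudhri: $459.48 · Petrov: $424.14 · Nwosu: $176.72 · Ferraro: $671.56 · Sato: $318.10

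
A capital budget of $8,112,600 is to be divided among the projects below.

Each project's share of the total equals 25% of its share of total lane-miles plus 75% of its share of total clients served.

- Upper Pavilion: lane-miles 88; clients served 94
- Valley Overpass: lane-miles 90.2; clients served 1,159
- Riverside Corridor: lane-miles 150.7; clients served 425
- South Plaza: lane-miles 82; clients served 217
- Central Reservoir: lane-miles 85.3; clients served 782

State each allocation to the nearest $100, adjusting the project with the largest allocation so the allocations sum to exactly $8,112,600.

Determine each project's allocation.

Upper Pavilion: $573,300 | Valley Overpass: $3,003,000 | Riverside Corridor: $1,581,900 | South Plaza: $828,400 | Central Reservoir: $2,126,000

Totals — lane-miles 496.2, clients served 2,677.
Combined weights (25% lane-miles + 75% clients served): Upper Pavilion 0.0707; Valley Overpass 0.3702; Riverside Corridor 0.1950; South Plaza 0.1021; Central Reservoir 0.2621.
Proportional shares: Upper Pavilion 573,337.00; Valley Overpass 3,002,926.61; Riverside Corridor 1,581,931.85; South Plaza 828,374.77; Central Reservoir 2,126,029.77.
After rounding ($100): Upper Pavilion $573,300; Valley Overpass $3,002,900; Riverside Corridor $1,581,900; South Plaza $828,400; Central Reservoir $2,126,000. Sum = $8,112,500.
Difference $8,112,600 − $8,112,500 = +$100 applied to largest allocation (Valley Overpass): Valley Overpass becomes $3,003,000.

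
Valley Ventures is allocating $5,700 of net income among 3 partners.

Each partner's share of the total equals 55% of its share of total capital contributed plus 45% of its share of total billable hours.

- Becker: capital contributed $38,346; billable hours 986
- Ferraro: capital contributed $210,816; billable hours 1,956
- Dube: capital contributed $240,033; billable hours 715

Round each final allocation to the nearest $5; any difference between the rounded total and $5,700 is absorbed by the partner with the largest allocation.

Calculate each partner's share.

Totals — capital contributed 489,195, billable hours 3,657.
Composite weights (55% capital contributed + 45% billable hours): Becker 0.1644; Ferraro 0.4777; Dube 0.3579.
Unrounded shares: Becker 937.31; Ferraro 2,722.94; Dube 2,039.75.
At nearest $5: Becker $935; Ferraro $2,725; Dube $2,040. Sum = $5,700.
Rounded total matches; no reconciliation needed.

Becker: $935 · Ferraro: $2,725 · Dube: $2,040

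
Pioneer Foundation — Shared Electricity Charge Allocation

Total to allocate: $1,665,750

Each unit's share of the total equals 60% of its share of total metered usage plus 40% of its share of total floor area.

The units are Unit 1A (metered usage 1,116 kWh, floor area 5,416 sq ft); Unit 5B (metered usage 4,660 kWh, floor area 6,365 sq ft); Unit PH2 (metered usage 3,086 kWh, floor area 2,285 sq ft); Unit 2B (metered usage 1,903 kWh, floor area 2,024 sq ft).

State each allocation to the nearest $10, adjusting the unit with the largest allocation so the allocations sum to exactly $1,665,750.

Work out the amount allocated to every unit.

Unit 1A: $327,890 | Unit 5B: $696,230 | Unit PH2: $381,140 | Unit 2B: $260,490

Metered usage total 10,765; floor area total 16,090.
Combined weights (60% metered usage + 40% floor area): Unit 1A 0.1968; Unit 5B 0.4180; Unit PH2 0.2288; Unit 2B 0.1564.
Pro-rata amounts: Unit 1A 327,893.25; Unit 5B 696,226.09; Unit PH2 381,135.81; Unit 2B 260,494.85.
At nearest $10: Unit 1A $327,890; Unit 5B $696,230; Unit PH2 $381,140; Unit 2B $260,490. Sum = $1,665,750.
Rounded total matches; no reconciliation needed.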